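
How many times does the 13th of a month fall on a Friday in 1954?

The 13th falls on a Friday when the month's 13th has weekday Fri.
Jan 13 is Wed; Feb 13 is Sat; Mar 13 is Sat; Apr 13 is Tue; May 13 is Thu; Jun 13 is Sun; Jul 13 is Tue; Aug 13 is Fri ✓; Sep 13 is Mon; Oct 13 is Wed; Nov 13 is Sat; Dec 13 is Mon.
Friday the 13ths: Aug.

1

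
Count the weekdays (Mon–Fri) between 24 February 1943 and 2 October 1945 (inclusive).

680 weekdays

24 February 1943 is a Wednesday.
From 24 February 1943 to 2 October 1945 is 952 days inclusive.
952 = 7 × 136, so the span is exactly 136 full weeks.
Each full week contributes 5 weekdays (Mon–Fri): 136 × 5 = 680.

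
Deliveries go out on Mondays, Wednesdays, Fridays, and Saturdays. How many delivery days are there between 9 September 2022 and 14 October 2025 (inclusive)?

647

9 September 2022 is a Friday.
That's 1132 days from start to end, counting both.
1132 = 7 × 161 + 5, so there are 161 full weeks plus 5 extra days.
Each full week contributes 4 days from the set (Mon, Wed, Fri, Sat): 161 × 4 = 644.
The 5 extra days are Fri, Sat, Sun, Mon, Tue — 3 of them qualify.
Total: 644 + 3 = 647.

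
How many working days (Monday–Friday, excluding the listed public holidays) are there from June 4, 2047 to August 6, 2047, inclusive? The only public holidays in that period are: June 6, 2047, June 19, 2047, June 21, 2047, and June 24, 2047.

42 working days

June 4, 2047 is a Tuesday.
The range spans 64 days (inclusive of both endpoints).
64 = 7 × 9 + 1, so there are 9 full weeks plus 1 extra day.
Each full week contributes 5 weekdays (Mon–Fri): 9 × 5 = 45.
The 1 extra day is Tue — 1 of them qualifies.
Total: 45 + 1 = 46.
Holidays: June 6, 2047 (Thu); June 19, 2047 (Wed); June 21, 2047 (Fri); June 24, 2047 (Mon).
All 4 holidays fall on weekdays, so subtract 4.
Business days: 46 − 4 = 42.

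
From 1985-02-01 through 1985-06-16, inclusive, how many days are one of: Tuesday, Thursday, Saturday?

58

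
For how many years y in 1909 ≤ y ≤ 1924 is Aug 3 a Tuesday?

3

Day of week of August 3 in each year:
1909: Tue ✓, 1910: Wed, 1911: Thu, 1912: Sat, 1913: Sun, 1914: Mon, 1915: Tue ✓, 1916: Thu, 1917: Fri, 1918: Sat, 1919: Sun, 1920: Tue ✓, 1921: Wed, 1922: Thu, 1923: Fri, 1924: Sun
Tuesdays: 1909, 1915, 1920.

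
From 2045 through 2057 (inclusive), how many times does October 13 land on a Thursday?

Day of week of October 13 in each year:
2045: Fri, 2046: Sat, 2047: Sun, 2048: Tue, 2049: Wed, 2050: Thu ✓, 2051: Fri, 2052: Sun, 2053: Mon, 2054: Tue, 2055: Wed, 2056: Fri, 2057: Sat
Thursdays: 2050.

1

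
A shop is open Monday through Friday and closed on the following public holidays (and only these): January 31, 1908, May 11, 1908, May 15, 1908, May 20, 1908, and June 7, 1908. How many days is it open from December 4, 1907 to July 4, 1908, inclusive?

December 4, 1907 is a Wednesday.
The range spans 214 days (inclusive of both endpoints).
214 = 7 × 30 + 4, so there are 30 full weeks plus 4 extra days.
Each full week contributes 5 weekdays (Mon–Fri): 30 × 5 = 150.
The 4 extra days are Wed, Thu, Fri, Sat — 3 of them qualify.
Total: 150 + 3 = 153.
Holidays: January 31, 1908 (Fri); May 11, 1908 (Mon); May 15, 1908 (Fri); May 20, 1908 (Wed); June 7, 1908 (Sun).
4 of the 5 holidays fall on weekdays; the rest are weekends and were already excluded.
Business days: 153 − 4 = 149.

149 working days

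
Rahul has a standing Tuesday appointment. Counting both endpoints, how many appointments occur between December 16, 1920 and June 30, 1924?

December 16, 1920 is a Thursday.
That's 1293 days from start to end, counting both.
1293 = 7 × 184 + 5, so there are 184 full weeks plus 5 extra days.
Each full week contributes one Tuesday: 184 so far.
The 5 extra days are Thursday, Friday, Saturday, Sunday, Monday — none qualify.
Total: 184 + 0 = 184.

184 Tuesdays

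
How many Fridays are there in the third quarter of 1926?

Jul 1, 1926 is a Thursday.
The range spans 92 days (inclusive of both endpoints).
92 = 7 × 13 + 1, so there are 13 full weeks plus 1 extra day.
Each full week contributes one Friday: 13 so far.
The 1 extra day is Thursday — none qualify.
Total: 13 + 0 = 13.

13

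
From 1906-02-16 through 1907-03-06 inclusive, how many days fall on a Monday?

55 Mondays

1906-02-16 is a Friday.
The range spans 384 days (inclusive of both endpoints).
384 = 7 × 54 + 6, so there are 54 full weeks plus 6 extra days.
Each full week contributes one Monday: 54 so far.
The 6 extra days are Friday, Saturday, Sunday, Monday, Tuesday, Wednesday — 1 of them qualifies.
Total: 54 + 1 = 55.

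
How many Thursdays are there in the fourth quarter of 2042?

13

October 1, 2042 is a Wednesday.
From October 1, 2042 to December 31, 2042 is 92 days inclusive.
92 = 7 × 13 + 1, so there are 13 full weeks plus 1 extra day.
Each full week contributes one Thursday: 13 so far.
The 1 extra day is Wednesday — none qualify.
Total: 13 + 0 = 13.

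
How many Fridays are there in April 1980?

4

Apr 1, 1980 is a Tuesday.
From Apr 1, 1980 to Apr 30, 1980 is 30 days inclusive.
30 = 7 × 4 + 2, so there are 4 full weeks plus 2 extra days.
Each full week contributes one Friday: 4 so far.
The 2 extra days are Tue, Wed — none qualify.
Total: 4 + 0 = 4.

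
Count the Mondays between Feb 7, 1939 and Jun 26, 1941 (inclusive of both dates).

124 Mondays

Feb 7, 1939 is a Tuesday.
From Feb 7, 1939 to Jun 26, 1941 is 871 days inclusive.
871 = 7 × 124 + 3, so there are 124 full weeks plus 3 extra days.
Each full week contributes one Monday: 124 so far.
The 3 extra days are Tuesday, Wednesday, Thursday — none qualify.
Total: 124 + 0 = 124.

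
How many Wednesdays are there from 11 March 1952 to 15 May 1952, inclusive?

10 Wednesdays

11 March 1952 is a Tuesday.
That's 66 days from start to end, counting both.
66 = 7 × 9 + 3, so there are 9 full weeks plus 3 extra days.
Each full week contributes one Wednesday: 9 so far.
The 3 extra days are Tuesday, Wednesday, Thursday — 1 of them qualifies.
Total: 9 + 1 = 10.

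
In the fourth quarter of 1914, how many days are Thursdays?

1914-10-01 is a Thursday.
From 1914-10-01 to 1914-12-31 is 92 days inclusive.
92 = 7 × 13 + 1, so there are 13 full weeks plus 1 extra day.
Each full week contributes one Thursday: 13 so far.
The 1 extra day is Thu — 1 of them qualifies.
Total: 13 + 1 = 14.

14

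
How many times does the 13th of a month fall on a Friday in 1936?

2

The 13th falls on a Friday when the month's 13th has weekday Fri.
Jan 13 is Mon; Feb 13 is Thu; Mar 13 is Fri ✓; Apr 13 is Mon; May 13 is Wed; Jun 13 is Sat; Jul 13 is Mon; Aug 13 is Thu; Sep 13 is Sun; Oct 13 is Tue; Nov 13 is Fri ✓; Dec 13 is Sun.
Friday the 13ths: Mar, Nov.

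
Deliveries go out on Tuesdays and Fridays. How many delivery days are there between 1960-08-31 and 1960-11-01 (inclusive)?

18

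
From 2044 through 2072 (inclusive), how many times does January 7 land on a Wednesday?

Day of week of January 7 in each year:
2044: Thu, 2045: Sat, 2046: Sun, 2047: Mon, 2048: Tue, 2049: Thu, 2050: Fri, 2051: Sat, 2052: Sun, 2053: Tue, 2054: Wed ✓, 2055: Thu, 2056: Fri, 2057: Sun, 2058: Mon, 2059: Tue, 2060: Wed ✓, 2061: Fri, 2062: Sat, 2063: Sun, 2064: Mon, 2065: Wed ✓, 2066: Thu, 2067: Fri, 2068: Sat, 2069: Mon, 2070: Tue, 2071: Wed ✓, 2072: Thu
Wednesdays: 2054, 2060, 2065, 2071.

4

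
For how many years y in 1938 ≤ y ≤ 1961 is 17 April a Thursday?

4

Day of week of April 17 in each year:
1938: Sun, 1939: Mon, 1940: Wed, 1941: Thu ✓, 1942: Fri, 1943: Sat, 1944: Mon, 1945: Tue, 1946: Wed, 1947: Thu ✓, 1948: Sat, 1949: Sun, 1950: Mon, 1951: Tue, 1952: Thu ✓, 1953: Fri, 1954: Sat, 1955: Sun, 1956: Tue, 1957: Wed, 1958: Thu ✓, 1959: Fri, 1960: Sun, 1961: Mon
Thursdays: 1941, 1947, 1952, 1958.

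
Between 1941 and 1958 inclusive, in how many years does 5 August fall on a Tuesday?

4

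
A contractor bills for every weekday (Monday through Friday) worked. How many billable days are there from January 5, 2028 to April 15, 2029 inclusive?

January 5, 2028 is a Wednesday.
From January 5, 2028 to April 15, 2029 is 467 days inclusive.
467 = 7 × 66 + 5, so there are 66 full weeks plus 5 extra days.
Each full week contributes 5 weekdays (Mon–Fri): 66 × 5 = 330.
The 5 extra days are Wed, Thu, Fri, Sat, Sun — 3 of them qualify.
Total: 330 + 3 = 333.

333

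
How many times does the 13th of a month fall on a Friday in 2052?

2

The 13th falls on a Friday when the month's 13th has weekday Fri.
Jan 13 is Sat; Feb 13 is Tue; Mar 13 is Wed; Apr 13 is Sat; May 13 is Mon; Jun 13 is Thu; Jul 13 is Sat; Aug 13 is Tue; Sep 13 is Fri ✓; Oct 13 is Sun; Nov 13 is Wed; Dec 13 is Fri ✓.
Friday the 13ths: Sep, Dec.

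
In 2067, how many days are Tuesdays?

52

1 January 2067 is a Saturday.
The range spans 365 days (inclusive of both endpoints).
365 = 7 × 52 + 1, so there are 52 full weeks plus 1 extra day.
Each full week contributes one Tuesday: 52 so far.
The 1 extra day is Sat — none qualify.
Total: 52 + 0 = 52.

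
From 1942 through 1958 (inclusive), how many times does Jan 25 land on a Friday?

Day of week of January 25 in each year:
1942: Sun, 1943: Mon, 1944: Tue, 1945: Thu, 1946: Fri ✓, 1947: Sat, 1948: Sun, 1949: Tue, 1950: Wed, 1951: Thu, 1952: Fri ✓, 1953: Sun, 1954: Mon, 1955: Tue, 1956: Wed, 1957: Fri ✓, 1958: Sat
Fridays: 1946, 1952, 1957.

3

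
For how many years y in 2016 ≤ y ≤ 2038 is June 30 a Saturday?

3

Day of week of June 30 in each year:
2016: Thu, 2017: Fri, 2018: Sat ✓, 2019: Sun, 2020: Tue, 2021: Wed, 2022: Thu, 2023: Fri, 2024: Sun, 2025: Mon, 2026: Tue, 2027: Wed, 2028: Fri, 2029: Sat ✓, 2030: Sun, 2031: Mon, 2032: Wed, 2033: Thu, 2034: Fri, 2035: Sat ✓, 2036: Mon, 2037: Tue, 2038: Wed
Saturdays: 2018, 2029, 2035.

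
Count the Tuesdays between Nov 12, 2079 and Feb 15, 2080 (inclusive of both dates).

Nov 12, 2079 is a Sunday.
The range spans 96 days (inclusive of both endpoints).
96 = 7 × 13 + 5, so there are 13 full weeks plus 5 extra days.
Each full week contributes one Tuesday: 13 so far.
The 5 extra days are Sun, Mon, Tue, Wed, Thu — 1 of them qualifies.
Total: 13 + 1 = 14.

14 Tuesdays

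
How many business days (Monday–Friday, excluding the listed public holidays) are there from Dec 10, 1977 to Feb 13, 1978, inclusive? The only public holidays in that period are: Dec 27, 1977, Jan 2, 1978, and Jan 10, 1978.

Dec 10, 1977 is a Saturday.
That's 66 days from start to end, counting both.
66 = 7 × 9 + 3, so there are 9 full weeks plus 3 extra days.
Each full week contributes 5 weekdays (Mon–Fri): 9 × 5 = 45.
The 3 extra days are Saturday, Sunday, Monday — 1 of them qualifies.
Total: 45 + 1 = 46.
Holidays: Dec 27, 1977 (Tue); Jan 2, 1978 (Mon); Jan 10, 1978 (Tue).
All 3 holidays fall on weekdays, so subtract 3.
Business days: 46 − 3 = 43.

43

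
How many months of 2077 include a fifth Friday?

A month has five Fridays exactly when Friday falls within its first (length − 28) days.
Jan: 31 days, starts Fri → 5 of Fri, Sat, Sun ✓
Feb: 28 days, starts Mon → 5 of (none)
Mar: 31 days, starts Mon → 5 of Mon, Tue, Wed
Apr: 30 days, starts Thu → 5 of Thu, Fri ✓
May: 31 days, starts Sat → 5 of Sat, Sun, Mon
Jun: 30 days, starts Tue → 5 of Tue, Wed
Jul: 31 days, starts Thu → 5 of Thu, Fri, Sat ✓
Aug: 31 days, starts Sun → 5 of Sun, Mon, Tue
Sep: 30 days, starts Wed → 5 of Wed, Thu
Oct: 31 days, starts Fri → 5 of Fri, Sat, Sun ✓
Nov: 30 days, starts Mon → 5 of Mon, Tue
Dec: 31 days, starts Wed → 5 of Wed, Thu, Fri ✓
Months with five Fridays: Jan, Apr, Jul, Oct, Dec.

5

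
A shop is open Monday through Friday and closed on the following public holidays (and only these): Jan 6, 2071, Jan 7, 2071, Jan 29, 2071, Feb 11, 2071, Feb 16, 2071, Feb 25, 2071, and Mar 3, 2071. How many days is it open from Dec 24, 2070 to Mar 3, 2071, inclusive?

43

Dec 24, 2070 is a Wednesday.
That's 70 days from start to end, counting both.
70 = 7 × 10, so the span is exactly 10 full weeks.
Each full week contributes 5 weekdays (Mon–Fri): 10 × 5 = 50.
Holidays: Jan 6, 2071 (Tue); Jan 7, 2071 (Wed); Jan 29, 2071 (Thu); Feb 11, 2071 (Wed); Feb 16, 2071 (Mon); Feb 25, 2071 (Wed); Mar 3, 2071 (Tue).
All 7 holidays fall on weekdays, so subtract 7.
Business days: 50 − 7 = 43.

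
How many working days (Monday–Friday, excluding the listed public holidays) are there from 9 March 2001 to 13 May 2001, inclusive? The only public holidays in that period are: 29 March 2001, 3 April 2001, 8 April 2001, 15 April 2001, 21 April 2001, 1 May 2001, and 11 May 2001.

9 March 2001 is a Friday.
From 9 March 2001 to 13 May 2001 is 66 days inclusive.
66 = 7 × 9 + 3, so there are 9 full weeks plus 3 extra days.
Each full week contributes 5 weekdays (Mon–Fri): 9 × 5 = 45.
The 3 extra days are Friday, Saturday, Sunday — 1 of them qualifies.
Total: 45 + 1 = 46.
Holidays: 29 March 2001 (Thu); 3 April 2001 (Tue); 8 April 2001 (Sun); 15 April 2001 (Sun); 21 April 2001 (Sat); 1 May 2001 (Tue); 11 May 2001 (Fri).
4 of the 7 holidays fall on weekdays; the rest are weekends and were already excluded.
Business days: 46 − 4 = 42.

42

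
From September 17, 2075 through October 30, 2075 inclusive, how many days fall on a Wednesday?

7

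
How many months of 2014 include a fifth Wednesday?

5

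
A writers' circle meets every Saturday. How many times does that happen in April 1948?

April 1, 1948 is a Thursday.
That's 30 days from start to end, counting both.
30 = 7 × 4 + 2, so there are 4 full weeks plus 2 extra days.
Each full week contributes one Saturday: 4 so far.
The 2 extra days are Thu, Fri — none qualify.
Total: 4 + 0 = 4.

4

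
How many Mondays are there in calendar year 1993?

52

January 1, 1993 is a Friday.
The range spans 365 days (inclusive of both endpoints).
365 = 7 × 52 + 1, so there are 52 full weeks plus 1 extra day.
Each full week contributes one Monday: 52 so far.
The 1 extra day is Friday — none qualify.
Total: 52 + 0 = 52.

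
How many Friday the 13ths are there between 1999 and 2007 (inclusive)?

14

Friday-the-13ths by year:
1999: Aug
2000: Oct
2001: Apr, Jul
2002: Sep, Dec
2003: Jun
2004: Feb, Aug
2005: May
2006: Jan, Oct
2007: Apr, Jul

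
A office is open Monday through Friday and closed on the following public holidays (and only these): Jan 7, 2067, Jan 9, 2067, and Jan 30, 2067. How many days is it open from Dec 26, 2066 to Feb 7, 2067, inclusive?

30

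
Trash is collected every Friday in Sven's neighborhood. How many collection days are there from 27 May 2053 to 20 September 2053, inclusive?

27 May 2053 is a Tuesday.
That's 117 days from start to end, counting both.
117 = 7 × 16 + 5, so there are 16 full weeks plus 5 extra days.
Each full week contributes one Friday: 16 so far.
The 5 extra days are Tue, Wed, Thu, Fri, Sat — 1 of them qualifies.
Total: 16 + 1 = 17.

17 Fridays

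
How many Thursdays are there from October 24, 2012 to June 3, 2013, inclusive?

32 Thursdays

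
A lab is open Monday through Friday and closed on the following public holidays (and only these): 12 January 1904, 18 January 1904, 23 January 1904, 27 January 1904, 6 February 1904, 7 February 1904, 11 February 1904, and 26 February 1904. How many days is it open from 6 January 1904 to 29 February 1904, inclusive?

34

6 January 1904 is a Wednesday.
That's 55 days from start to end, counting both.
55 = 7 × 7 + 6, so there are 7 full weeks plus 6 extra days.
Each full week contributes 5 weekdays (Mon–Fri): 7 × 5 = 35.
The 6 extra days are Wed, Thu, Fri, Sat, Sun, Mon — 4 of them qualify.
Total: 35 + 4 = 39.
Holidays: 12 January 1904 (Tue); 18 January 1904 (Mon); 23 January 1904 (Sat); 27 January 1904 (Wed); 6 February 1904 (Sat); 7 February 1904 (Sun); 11 February 1904 (Thu); 26 February 1904 (Fri).
5 of the 8 holidays fall on weekdays; the rest are weekends and were already excluded.
Business days: 39 − 5 = 34.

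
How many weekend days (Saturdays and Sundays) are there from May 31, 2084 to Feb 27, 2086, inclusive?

182

May 31, 2084 is a Wednesday.
From May 31, 2084 to Feb 27, 2086 is 638 days inclusive.
638 = 7 × 91 + 1, so there are 91 full weeks plus 1 extra day.
Each full week contributes 2 weekend days (Sat, Sun): 91 × 2 = 182.
The 1 extra day is Wed — none qualify.
Total: 182 + 0 = 182.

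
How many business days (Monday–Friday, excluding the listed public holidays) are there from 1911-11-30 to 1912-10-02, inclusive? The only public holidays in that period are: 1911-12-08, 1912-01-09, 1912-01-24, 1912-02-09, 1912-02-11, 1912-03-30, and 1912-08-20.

1911-11-30 is a Thursday.
From 1911-11-30 to 1912-10-02 is 308 days inclusive.
308 = 7 × 44, so the span is exactly 44 full weeks.
Each full week contributes 5 weekdays (Mon–Fri): 44 × 5 = 220.
Holidays: 1911-12-08 (Fri); 1912-01-09 (Tue); 1912-01-24 (Wed); 1912-02-09 (Fri); 1912-02-11 (Sun); 1912-03-30 (Sat); 1912-08-20 (Tue).
5 of the 7 holidays fall on weekdays; the rest are weekends and were already excluded.
Business days: 220 − 5 = 215.

215 business days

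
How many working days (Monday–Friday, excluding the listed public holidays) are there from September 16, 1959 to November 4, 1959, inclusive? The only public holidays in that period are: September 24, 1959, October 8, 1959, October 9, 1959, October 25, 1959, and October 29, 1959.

September 16, 1959 is a Wednesday.
That's 50 days from start to end, counting both.
50 = 7 × 7 + 1, so there are 7 full weeks plus 1 extra day.
Each full week contributes 5 weekdays (Mon–Fri): 7 × 5 = 35.
The 1 extra day is Wednesday — 1 of them qualifies.
Total: 35 + 1 = 36.
Holidays: September 24, 1959 (Thu); October 8, 1959 (Thu); October 9, 1959 (Fri); October 25, 1959 (Sun); October 29, 1959 (Thu).
4 of the 5 holidays fall on weekdays; the rest are weekends and were already excluded.
Business days: 36 − 4 = 32.

32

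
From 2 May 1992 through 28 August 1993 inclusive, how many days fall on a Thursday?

69

2 May 1992 is a Saturday.
From 2 May 1992 to 28 August 1993 is 484 days inclusive.
484 = 7 × 69 + 1, so there are 69 full weeks plus 1 extra day.
Each full week contributes one Thursday: 69 so far.
The 1 extra day is Sat — none qualify.
Total: 69 + 0 = 69.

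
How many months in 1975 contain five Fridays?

A month has five Fridays exactly when Friday falls within its first (length − 28) days.
Jan: 31 days, starts Wed → 5 of Wed, Thu, Fri ✓
Feb: 28 days, starts Sat → 5 of (none)
Mar: 31 days, starts Sat → 5 of Sat, Sun, Mon
Apr: 30 days, starts Tue → 5 of Tue, Wed
May: 31 days, starts Thu → 5 of Thu, Fri, Sat ✓
Jun: 30 days, starts Sun → 5 of Sun, Mon
Jul: 31 days, starts Tue → 5 of Tue, Wed, Thu
Aug: 31 days, starts Fri → 5 of Fri, Sat, Sun ✓
Sep: 30 days, starts Mon → 5 of Mon, Tue
Oct: 31 days, starts Wed → 5 of Wed, Thu, Fri ✓
Nov: 30 days, starts Sat → 5 of Sat, Sun
Dec: 31 days, starts Mon → 5 of Mon, Tue, Wed
Months with five Fridays: Jan, May, Aug, Oct.

4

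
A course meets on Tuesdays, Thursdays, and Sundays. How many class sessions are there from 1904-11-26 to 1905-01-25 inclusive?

1904-11-26 is a Saturday.
The range spans 61 days (inclusive of both endpoints).
61 = 7 × 8 + 5, so there are 8 full weeks plus 5 extra days.
Each full week contributes 3 days from the set (Tue, Thu, Sun): 8 × 3 = 24.
The 5 extra days are Sat, Sun, Mon, Tue, Wed — 2 of them qualify.
Total: 24 + 2 = 26.

26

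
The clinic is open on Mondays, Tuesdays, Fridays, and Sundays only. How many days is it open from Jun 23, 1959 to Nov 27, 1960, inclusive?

Jun 23, 1959 is a Tuesday.
The range spans 524 days (inclusive of both endpoints).
524 = 7 × 74 + 6, so there are 74 full weeks plus 6 extra days.
Each full week contributes 4 days from the set (Mon, Tue, Fri, Sun): 74 × 4 = 296.
The 6 extra days are Tue, Wed, Thu, Fri, Sat, Sun — 3 of them qualify.
Total: 296 + 3 = 299.

299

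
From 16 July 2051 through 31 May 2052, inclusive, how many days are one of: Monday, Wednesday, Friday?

16 July 2051 is a Sunday.
From 16 July 2051 to 31 May 2052 is 321 days inclusive.
321 = 7 × 45 + 6, so there are 45 full weeks plus 6 extra days.
Each full week contributes 3 days from the set (Mon, Wed, Fri): 45 × 3 = 135.
The 6 extra days are Sunday, Monday, Tuesday, Wednesday, Thursday, Friday — 3 of them qualify.
Total: 135 + 3 = 138.

138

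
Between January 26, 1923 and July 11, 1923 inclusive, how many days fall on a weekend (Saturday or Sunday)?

January 26, 1923 is a Friday.
From January 26, 1923 to July 11, 1923 is 167 days inclusive.
167 = 7 × 23 + 6, so there are 23 full weeks plus 6 extra days.
Each full week contributes 2 weekend days (Sat, Sun): 23 × 2 = 46.
The 6 extra days are Fri, Sat, Sun, Mon, Tue, Wed — 2 of them qualify.
Total: 46 + 2 = 48.

48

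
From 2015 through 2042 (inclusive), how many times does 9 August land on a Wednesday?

4

Day of week of August 9 in each year:
2015: Sun, 2016: Tue, 2017: Wed ✓, 2018: Thu, 2019: Fri, 2020: Sun, 2021: Mon, 2022: Tue, 2023: Wed ✓, 2024: Fri, 2025: Sat, 2026: Sun, 2027: Mon, 2028: Wed ✓, 2029: Thu, 2030: Fri, 2031: Sat, 2032: Mon, 2033: Tue, 2034: Wed ✓, 2035: Thu, 2036: Sat, 2037: Sun, 2038: Mon, 2039: Tue, 2040: Thu, 2041: Fri, 2042: Sat
Wednesdays: 2017, 2023, 2028, 2034.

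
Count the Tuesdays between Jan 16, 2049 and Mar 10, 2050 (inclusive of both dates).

60 Tuesdays

Jan 16, 2049 is a Saturday.
The range spans 419 days (inclusive of both endpoints).
419 = 7 × 59 + 6, so there are 59 full weeks plus 6 extra days.
Each full week contributes one Tuesday: 59 so far.
The 6 extra days are Saturday, Sunday, Monday, Tuesday, Wednesday, Thursday — 1 of them qualifies.
Total: 59 + 1 = 60.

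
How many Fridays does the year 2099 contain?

Jan 1, 2099 is a Thursday.
From Jan 1, 2099 to Dec 31, 2099 is 365 days inclusive.
365 = 7 × 52 + 1, so there are 52 full weeks plus 1 extra day.
Each full week contributes one Friday: 52 so far.
The 1 extra day is Thursday — none qualify.
Total: 52 + 0 = 52.

52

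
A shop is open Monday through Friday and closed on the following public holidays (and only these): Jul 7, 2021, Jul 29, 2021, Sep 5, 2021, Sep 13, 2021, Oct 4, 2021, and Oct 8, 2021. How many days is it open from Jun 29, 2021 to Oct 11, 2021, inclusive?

Jun 29, 2021 is a Tuesday.
From Jun 29, 2021 to Oct 11, 2021 is 105 days inclusive.
105 = 7 × 15, so the span is exactly 15 full weeks.
Each full week contributes 5 weekdays (Mon–Fri): 15 × 5 = 75.
Holidays: Jul 7, 2021 (Wed); Jul 29, 2021 (Thu); Sep 5, 2021 (Sun); Sep 13, 2021 (Mon); Oct 4, 2021 (Mon); Oct 8, 2021 (Fri).
5 of the 6 holidays fall on weekdays; the rest are weekends and were already excluded.
Business days: 75 − 5 = 70.

70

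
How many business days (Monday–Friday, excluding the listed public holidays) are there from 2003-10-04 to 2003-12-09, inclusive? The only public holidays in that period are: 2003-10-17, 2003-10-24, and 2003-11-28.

44

2003-10-04 is a Saturday.
From 2003-10-04 to 2003-12-09 is 67 days inclusive.
67 = 7 × 9 + 4, so there are 9 full weeks plus 4 extra days.
Each full week contributes 5 weekdays (Mon–Fri): 9 × 5 = 45.
The 4 extra days are Saturday, Sunday, Monday, Tuesday — 2 of them qualify.
Total: 45 + 2 = 47.
Holidays: 2003-10-17 (Fri); 2003-10-24 (Fri); 2003-11-28 (Fri).
All 3 holidays fall on weekdays, so subtract 3.
Business days: 47 − 3 = 44.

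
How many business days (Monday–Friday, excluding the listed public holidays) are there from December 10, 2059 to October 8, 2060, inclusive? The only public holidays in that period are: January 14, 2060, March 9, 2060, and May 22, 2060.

December 10, 2059 is a Wednesday.
From December 10, 2059 to October 8, 2060 is 304 days inclusive.
304 = 7 × 43 + 3, so there are 43 full weeks plus 3 extra days.
Each full week contributes 5 weekdays (Mon–Fri): 43 × 5 = 215.
The 3 extra days are Wednesday, Thursday, Friday — 3 of them qualify.
Total: 215 + 3 = 218.
Holidays: January 14, 2060 (Wed); March 9, 2060 (Tue); May 22, 2060 (Sat).
2 of the 3 holidays fall on weekdays; the rest are weekends and were already excluded.
Business days: 218 − 2 = 216.

216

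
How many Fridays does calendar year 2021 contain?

53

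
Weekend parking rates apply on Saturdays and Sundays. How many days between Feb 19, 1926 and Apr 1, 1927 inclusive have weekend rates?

116

Feb 19, 1926 is a Friday.
From Feb 19, 1926 to Apr 1, 1927 is 407 days inclusive.
407 = 7 × 58 + 1, so there are 58 full weeks plus 1 extra day.
Each full week contributes 2 weekend days (Sat, Sun): 58 × 2 = 116.
The 1 extra day is Friday — none qualify.
Total: 116 + 0 = 116.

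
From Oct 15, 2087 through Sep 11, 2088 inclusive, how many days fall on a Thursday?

Oct 15, 2087 is a Wednesday.
The range spans 333 days (inclusive of both endpoints).
333 = 7 × 47 + 4, so there are 47 full weeks plus 4 extra days.
Each full week contributes one Thursday: 47 so far.
The 4 extra days are Wednesday, Thursday, Friday, Saturday — 1 of them qualifies.
Total: 47 + 1 = 48.

48 Thursdays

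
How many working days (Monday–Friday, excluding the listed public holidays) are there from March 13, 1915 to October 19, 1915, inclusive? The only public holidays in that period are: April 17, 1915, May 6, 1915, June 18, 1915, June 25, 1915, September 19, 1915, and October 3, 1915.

154 working days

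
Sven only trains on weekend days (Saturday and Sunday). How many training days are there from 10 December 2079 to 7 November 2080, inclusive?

95

10 December 2079 is a Sunday.
That's 334 days from start to end, counting both.
334 = 7 × 47 + 5, so there are 47 full weeks plus 5 extra days.
Each full week contributes 2 weekend days (Sat, Sun): 47 × 2 = 94.
The 5 extra days are Sunday, Monday, Tuesday, Wednesday, Thursday — 1 of them qualifies.
Total: 94 + 1 = 95.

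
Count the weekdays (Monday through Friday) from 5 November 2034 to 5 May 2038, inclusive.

5 November 2034 is a Sunday.
From 5 November 2034 to 5 May 2038 is 1278 days inclusive.
1278 = 7 × 182 + 4, so there are 182 full weeks plus 4 extra days.
Each full week contributes 5 weekdays (Mon–Fri): 182 × 5 = 910.
The 4 extra days are Sun, Mon, Tue, Wed — 3 of them qualify.
Total: 910 + 3 = 913.

913 weekdays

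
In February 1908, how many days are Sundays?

4

1908-02-01 is a Saturday.
The range spans 29 days (inclusive of both endpoints).
29 = 7 × 4 + 1, so there are 4 full weeks plus 1 extra day.
Each full week contributes one Sunday: 4 so far.
The 1 extra day is Saturday — none qualify.
Total: 4 + 0 = 4.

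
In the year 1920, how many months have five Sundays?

4

A month has five Sundays exactly when Sunday falls within its first (length − 28) days.
Jan: 31 days, starts Thu → 5 of Thu, Fri, Sat
Feb: 29 days, starts Sun → 5 of Sun ✓
Mar: 31 days, starts Mon → 5 of Mon, Tue, Wed
Apr: 30 days, starts Thu → 5 of Thu, Fri
May: 31 days, starts Sat → 5 of Sat, Sun, Mon ✓
Jun: 30 days, starts Tue → 5 of Tue, Wed
Jul: 31 days, starts Thu → 5 of Thu, Fri, Sat
Aug: 31 days, starts Sun → 5 of Sun, Mon, Tue ✓
Sep: 30 days, starts Wed → 5 of Wed, Thu
Oct: 31 days, starts Fri → 5 of Fri, Sat, Sun ✓
Nov: 30 days, starts Mon → 5 of Mon, Tue
Dec: 31 days, starts Wed → 5 of Wed, Thu, Fri
Months with five Sundays: Feb, May, Aug, Oct.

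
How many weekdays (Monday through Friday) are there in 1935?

261

January 1, 1935 is a Tuesday.
That's 365 days from start to end, counting both.
365 = 7 × 52 + 1, so there are 52 full weeks plus 1 extra day.
Each full week contributes 5 weekdays (Mon–Fri): 52 × 5 = 260.
The 1 extra day is Tue — 1 of them qualifies.
Total: 260 + 1 = 261.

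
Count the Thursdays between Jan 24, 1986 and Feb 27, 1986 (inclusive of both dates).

Jan 24, 1986 is a Friday.
The range spans 35 days (inclusive of both endpoints).
35 = 7 × 5, so the span is exactly 5 full weeks.
Each full week contributes one Thursday: 5 so far.
Total: 5.

5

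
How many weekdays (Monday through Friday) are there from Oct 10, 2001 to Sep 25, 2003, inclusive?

512

Oct 10, 2001 is a Wednesday.
From Oct 10, 2001 to Sep 25, 2003 is 716 days inclusive.
716 = 7 × 102 + 2, so there are 102 full weeks plus 2 extra days.
Each full week contributes 5 weekdays (Mon–Fri): 102 × 5 = 510.
The 2 extra days are Wed, Thu — 2 of them qualify.
Total: 510 + 2 = 512.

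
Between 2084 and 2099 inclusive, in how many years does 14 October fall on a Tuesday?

Day of week of October 14 in each year:
2084: Sat, 2085: Sun, 2086: Mon, 2087: Tue ✓, 2088: Thu, 2089: Fri, 2090: Sat, 2091: Sun, 2092: Tue ✓, 2093: Wed, 2094: Thu, 2095: Fri, 2096: Sun, 2097: Mon, 2098: Tue ✓, 2099: Wed
Tuesdays: 2087, 2092, 2098.

3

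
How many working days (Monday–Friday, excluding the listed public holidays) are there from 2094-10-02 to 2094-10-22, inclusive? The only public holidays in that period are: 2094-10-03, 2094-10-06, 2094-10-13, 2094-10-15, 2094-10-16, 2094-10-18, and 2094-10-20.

10

2094-10-02 is a Saturday.
That's 21 days from start to end, counting both.
21 = 7 × 3, so the span is exactly 3 full weeks.
Each full week contributes 5 weekdays (Mon–Fri): 3 × 5 = 15.
Holidays: 2094-10-03 (Sun); 2094-10-06 (Wed); 2094-10-13 (Wed); 2094-10-15 (Fri); 2094-10-16 (Sat); 2094-10-18 (Mon); 2094-10-20 (Wed).
5 of the 7 holidays fall on weekdays; the rest are weekends and were already excluded.
Business days: 15 − 5 = 10.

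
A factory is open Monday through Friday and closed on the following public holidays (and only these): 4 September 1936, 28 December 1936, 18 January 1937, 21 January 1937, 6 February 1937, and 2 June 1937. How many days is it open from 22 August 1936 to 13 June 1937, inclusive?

22 August 1936 is a Saturday.
The range spans 296 days (inclusive of both endpoints).
296 = 7 × 42 + 2, so there are 42 full weeks plus 2 extra days.
Each full week contributes 5 weekdays (Mon–Fri): 42 × 5 = 210.
The 2 extra days are Sat, Sun — none qualify.
Total: 210 + 0 = 210.
Holidays: 4 September 1936 (Fri); 28 December 1936 (Mon); 18 January 1937 (Mon); 21 January 1937 (Thu); 6 February 1937 (Sat); 2 June 1937 (Wed).
5 of the 6 holidays fall on weekdays; the rest are weekends and were already excluded.
Business days: 210 − 5 = 205.

205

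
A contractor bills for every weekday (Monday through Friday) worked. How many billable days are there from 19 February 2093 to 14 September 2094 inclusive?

19 February 2093 is a Thursday.
From 19 February 2093 to 14 September 2094 is 573 days inclusive.
573 = 7 × 81 + 6, so there are 81 full weeks plus 6 extra days.
Each full week contributes 5 weekdays (Mon–Fri): 81 × 5 = 405.
The 6 extra days are Thursday, Friday, Saturday, Sunday, Monday, Tuesday — 4 of them qualify.
Total: 405 + 4 = 409.

409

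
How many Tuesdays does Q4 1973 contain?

October 1, 1973 is a Monday.
From October 1, 1973 to December 31, 1973 is 92 days inclusive.
92 = 7 × 13 + 1, so there are 13 full weeks plus 1 extra day.
Each full week contributes one Tuesday: 13 so far.
The 1 extra day is Mon — none qualify.
Total: 13 + 0 = 13.

13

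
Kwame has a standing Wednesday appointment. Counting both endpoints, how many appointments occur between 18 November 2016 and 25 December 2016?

18 November 2016 is a Friday.
The range spans 38 days (inclusive of both endpoints).
38 = 7 × 5 + 3, so there are 5 full weeks plus 3 extra days.
Each full week contributes one Wednesday: 5 so far.
The 3 extra days are Fri, Sat, Sun — none qualify.
Total: 5 + 0 = 5.

5 Wednesdays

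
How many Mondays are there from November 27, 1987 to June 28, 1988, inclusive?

November 27, 1987 is a Friday.
The range spans 215 days (inclusive of both endpoints).
215 = 7 × 30 + 5, so there are 30 full weeks plus 5 extra days.
Each full week contributes one Monday: 30 so far.
The 5 extra days are Friday, Saturday, Sunday, Monday, Tuesday — 1 of them qualifies.
Total: 30 + 1 = 31.

31 Mondays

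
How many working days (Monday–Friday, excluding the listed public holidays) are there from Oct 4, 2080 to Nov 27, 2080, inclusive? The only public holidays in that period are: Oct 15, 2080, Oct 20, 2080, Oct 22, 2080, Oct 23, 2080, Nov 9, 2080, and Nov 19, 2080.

Oct 4, 2080 is a Friday.
That's 55 days from start to end, counting both.
55 = 7 × 7 + 6, so there are 7 full weeks plus 6 extra days.
Each full week contributes 5 weekdays (Mon–Fri): 7 × 5 = 35.
The 6 extra days are Friday, Saturday, Sunday, Monday, Tuesday, Wednesday — 4 of them qualify.
Total: 35 + 4 = 39.
Holidays: Oct 15, 2080 (Tue); Oct 20, 2080 (Sun); Oct 22, 2080 (Tue); Oct 23, 2080 (Wed); Nov 9, 2080 (Sat); Nov 19, 2080 (Tue).
4 of the 6 holidays fall on weekdays; the rest are weekends and were already excluded.
Business days: 39 − 4 = 35.

35 working days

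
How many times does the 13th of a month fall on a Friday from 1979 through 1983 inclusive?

Friday-the-13ths by year:
1979: Apr, Jul
1980: Jun
1981: Feb, Mar, Nov
1982: Aug
1983: May

8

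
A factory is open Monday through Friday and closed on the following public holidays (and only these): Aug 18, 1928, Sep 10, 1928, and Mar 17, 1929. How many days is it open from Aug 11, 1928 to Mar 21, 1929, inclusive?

158 business days

Aug 11, 1928 is a Saturday.
The range spans 223 days (inclusive of both endpoints).
223 = 7 × 31 + 6, so there are 31 full weeks plus 6 extra days.
Each full week contributes 5 weekdays (Mon–Fri): 31 × 5 = 155.
The 6 extra days are Saturday, Sunday, Monday, Tuesday, Wednesday, Thursday — 4 of them qualify.
Total: 155 + 4 = 159.
Holidays: Aug 18, 1928 (Sat); Sep 10, 1928 (Mon); Mar 17, 1929 (Sun).
1 of the 3 holidays fall on weekdays; the rest are weekends and were already excluded.
Business days: 159 − 1 = 158.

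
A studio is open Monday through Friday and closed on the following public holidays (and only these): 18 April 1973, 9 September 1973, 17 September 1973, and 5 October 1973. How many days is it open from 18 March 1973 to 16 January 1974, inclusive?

18 March 1973 is a Sunday.
That's 305 days from start to end, counting both.
305 = 7 × 43 + 4, so there are 43 full weeks plus 4 extra days.
Each full week contributes 5 weekdays (Mon–Fri): 43 × 5 = 215.
The 4 extra days are Sun, Mon, Tue, Wed — 3 of them qualify.
Total: 215 + 3 = 218.
Holidays: 18 April 1973 (Wed); 9 September 1973 (Sun); 17 September 1973 (Mon); 5 October 1973 (Fri).
3 of the 4 holidays fall on weekdays; the rest are weekends and were already excluded.
Business days: 218 − 3 = 215.

215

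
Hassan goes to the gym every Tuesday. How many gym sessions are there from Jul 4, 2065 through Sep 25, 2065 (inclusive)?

12

Jul 4, 2065 is a Saturday.
From Jul 4, 2065 to Sep 25, 2065 is 84 days inclusive.
84 = 7 × 12, so the span is exactly 12 full weeks.
Each full week contributes one Tuesday: 12 so far.
Total: 12.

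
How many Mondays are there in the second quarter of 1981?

13

Apr 1, 1981 is a Wednesday.
That's 91 days from start to end, counting both.
91 = 7 × 13, so the span is exactly 13 full weeks.
Each full week contributes one Monday: 13 so far.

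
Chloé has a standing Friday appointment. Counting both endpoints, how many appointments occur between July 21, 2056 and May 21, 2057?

44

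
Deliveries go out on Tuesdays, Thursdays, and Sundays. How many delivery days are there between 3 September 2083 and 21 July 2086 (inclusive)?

3 September 2083 is a Friday.
From 3 September 2083 to 21 July 2086 is 1053 days inclusive.
1053 = 7 × 150 + 3, so there are 150 full weeks plus 3 extra days.
Each full week contributes 3 days from the set (Tue, Thu, Sun): 150 × 3 = 450.
The 3 extra days are Fri, Sat, Sun — 1 of them qualifies.
Total: 450 + 1 = 451.

451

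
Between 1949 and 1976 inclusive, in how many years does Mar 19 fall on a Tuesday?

4

Day of week of March 19 in each year:
1949: Sat, 1950: Sun, 1951: Mon, 1952: Wed, 1953: Thu, 1954: Fri, 1955: Sat, 1956: Mon, 1957: Tue ✓, 1958: Wed, 1959: Thu, 1960: Sat, 1961: Sun, 1962: Mon, 1963: Tue ✓, 1964: Thu, 1965: Fri, 1966: Sat, 1967: Sun, 1968: Tue ✓, 1969: Wed, 1970: Thu, 1971: Fri, 1972: Sun, 1973: Mon, 1974: Tue ✓, 1975: Wed, 1976: Fri
Tuesdays: 1957, 1963, 1968, 1974.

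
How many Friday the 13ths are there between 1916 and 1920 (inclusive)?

Friday-the-13ths by year:
1916: Oct
1917: Apr, Jul
1918: Sep, Dec
1919: Jun
1920: Feb, Aug

8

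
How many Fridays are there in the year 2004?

53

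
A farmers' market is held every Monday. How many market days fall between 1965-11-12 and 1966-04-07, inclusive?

21

1965-11-12 is a Friday.
The range spans 147 days (inclusive of both endpoints).
147 = 7 × 21, so the span is exactly 21 full weeks.
Each full week contributes one Monday: 21 so far.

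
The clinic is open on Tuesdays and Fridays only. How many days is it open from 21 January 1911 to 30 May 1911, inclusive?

21 January 1911 is a Saturday.
The range spans 130 days (inclusive of both endpoints).
130 = 7 × 18 + 4, so there are 18 full weeks plus 4 extra days.
Each full week contributes 2 days from the set (Tue, Fri): 18 × 2 = 36.
The 4 extra days are Sat, Sun, Mon, Tue — 1 of them qualifies.
Total: 36 + 1 = 37.

37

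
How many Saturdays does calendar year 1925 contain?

52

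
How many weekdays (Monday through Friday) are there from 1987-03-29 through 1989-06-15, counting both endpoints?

1987-03-29 is a Sunday.
From 1987-03-29 to 1989-06-15 is 810 days inclusive.
810 = 7 × 115 + 5, so there are 115 full weeks plus 5 extra days.
Each full week contributes 5 weekdays (Mon–Fri): 115 × 5 = 575.
The 5 extra days are Sun, Mon, Tue, Wed, Thu — 4 of them qualify.
Total: 575 + 4 = 579.

579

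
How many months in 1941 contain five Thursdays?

4

A month has five Thursdays exactly when Thursday falls within its first (length − 28) days.
Jan: 31 days, starts Wed → 5 of Wed, Thu, Fri ✓
Feb: 28 days, starts Sat → 5 of (none)
Mar: 31 days, starts Sat → 5 of Sat, Sun, Mon
Apr: 30 days, starts Tue → 5 of Tue, Wed
May: 31 days, starts Thu → 5 of Thu, Fri, Sat ✓
Jun: 30 days, starts Sun → 5 of Sun, Mon
Jul: 31 days, starts Tue → 5 of Tue, Wed, Thu ✓
Aug: 31 days, starts Fri → 5 of Fri, Sat, Sun
Sep: 30 days, starts Mon → 5 of Mon, Tue
Oct: 31 days, starts Wed → 5 of Wed, Thu, Fri ✓
Nov: 30 days, starts Sat → 5 of Sat, Sun
Dec: 31 days, starts Mon → 5 of Mon, Tue, Wed
Months with five Thursdays: Jan, May, Jul, Oct.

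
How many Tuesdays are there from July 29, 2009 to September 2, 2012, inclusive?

July 29, 2009 is a Wednesday.
From July 29, 2009 to September 2, 2012 is 1132 days inclusive.
1132 = 7 × 161 + 5, so there are 161 full weeks plus 5 extra days.
Each full week contributes one Tuesday: 161 so far.
The 5 extra days are Wed, Thu, Fri, Sat, Sun — none qualify.
Total: 161 + 0 = 161.

161 Tuesdays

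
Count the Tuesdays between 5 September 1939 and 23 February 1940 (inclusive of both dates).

5 September 1939 is a Tuesday.
That's 172 days from start to end, counting both.
172 = 7 × 24 + 4, so there are 24 full weeks plus 4 extra days.
Each full week contributes one Tuesday: 24 so far.
The 4 extra days are Tuesday, Wednesday, Thursday, Friday — 1 of them qualifies.
Total: 24 + 1 = 25.

25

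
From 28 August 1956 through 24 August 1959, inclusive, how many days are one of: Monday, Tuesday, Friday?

28 August 1956 is a Tuesday.
The range spans 1092 days (inclusive of both endpoints).
1092 = 7 × 156, so the span is exactly 156 full weeks.
Each full week contributes 3 days from the set (Mon, Tue, Fri): 156 × 3 = 468.

468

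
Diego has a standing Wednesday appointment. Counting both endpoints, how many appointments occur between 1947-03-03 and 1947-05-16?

11

1947-03-03 is a Monday.
From 1947-03-03 to 1947-05-16 is 75 days inclusive.
75 = 7 × 10 + 5, so there are 10 full weeks plus 5 extra days.
Each full week contributes one Wednesday: 10 so far.
The 5 extra days are Monday, Tuesday, Wednesday, Thursday, Friday — 1 of them qualifies.
Total: 10 + 1 = 11.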